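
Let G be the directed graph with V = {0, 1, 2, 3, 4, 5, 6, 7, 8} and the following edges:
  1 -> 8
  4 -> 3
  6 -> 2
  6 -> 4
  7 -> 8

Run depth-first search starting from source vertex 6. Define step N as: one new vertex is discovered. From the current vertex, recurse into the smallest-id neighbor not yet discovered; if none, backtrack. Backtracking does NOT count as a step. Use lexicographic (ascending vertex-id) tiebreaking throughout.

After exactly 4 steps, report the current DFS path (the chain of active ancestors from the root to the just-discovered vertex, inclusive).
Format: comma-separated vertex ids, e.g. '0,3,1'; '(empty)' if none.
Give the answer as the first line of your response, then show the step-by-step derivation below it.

6,4,3

step 1: discover 6; path=6; order=6
step 2: discover 2; path=6>2; order=6,2
step 3: discover 4; path=6>4; order=6,2,4
step 4: discover 3; path=6>4>3; order=6,2,4,3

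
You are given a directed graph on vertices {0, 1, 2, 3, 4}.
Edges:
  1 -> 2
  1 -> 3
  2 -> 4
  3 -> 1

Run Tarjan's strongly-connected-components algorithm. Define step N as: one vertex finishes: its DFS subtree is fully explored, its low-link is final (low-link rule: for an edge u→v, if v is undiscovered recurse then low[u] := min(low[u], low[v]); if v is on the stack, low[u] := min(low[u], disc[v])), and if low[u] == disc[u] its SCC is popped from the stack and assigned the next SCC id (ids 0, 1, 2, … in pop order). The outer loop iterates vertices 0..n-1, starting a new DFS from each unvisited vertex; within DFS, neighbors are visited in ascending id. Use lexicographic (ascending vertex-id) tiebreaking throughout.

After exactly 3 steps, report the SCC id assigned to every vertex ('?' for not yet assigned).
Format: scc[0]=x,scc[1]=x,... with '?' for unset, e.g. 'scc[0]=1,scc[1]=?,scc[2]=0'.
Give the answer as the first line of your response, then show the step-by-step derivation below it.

scc[0]=0,scc[1]=?,scc[2]=2,scc[3]=?,scc[4]=1

step 1: low=(low[0]=0,low[1]=?,low[2]=?,low[3]=?,low[4]=?); scc=(scc[0]=0,scc[1]=?,scc[2]=?,scc[3]=?,scc[4]=?)
step 2: low=(low[0]=0,low[1]=1,low[2]=2,low[3]=?,low[4]=3); scc=(scc[0]=0,scc[1]=?,scc[2]=?,scc[3]=?,scc[4]=1)
step 3: low=(low[0]=0,low[1]=1,low[2]=2,low[3]=?,low[4]=3); scc=(scc[0]=0,scc[1]=?,scc[2]=2,scc[3]=?,scc[4]=1)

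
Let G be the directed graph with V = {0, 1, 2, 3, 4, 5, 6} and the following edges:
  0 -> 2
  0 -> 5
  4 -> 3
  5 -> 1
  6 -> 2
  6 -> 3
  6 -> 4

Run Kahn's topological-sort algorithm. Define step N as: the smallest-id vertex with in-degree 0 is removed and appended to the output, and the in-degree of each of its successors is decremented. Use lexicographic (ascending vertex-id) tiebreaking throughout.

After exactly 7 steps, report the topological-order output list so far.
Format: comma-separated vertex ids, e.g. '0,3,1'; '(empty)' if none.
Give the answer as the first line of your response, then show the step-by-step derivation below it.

0,5,1,6,2,4,3

step 1: output 0; order=[0]; indeg=(0,1,1,2,1,0,0)
step 2: output 5; order=[0,5]; indeg=(0,0,1,2,1,0,0)
step 3: output 1; order=[0,5,1]; indeg=(0,0,1,2,1,0,0)
step 4: output 6; order=[0,5,1,6]; indeg=(0,0,0,1,0,0,0)
step 5: output 2; order=[0,5,1,6,2]; indeg=(0,0,0,1,0,0,0)
step 6: output 4; order=[0,5,1,6,2,4]; indeg=(0,0,0,0,0,0,0)
step 7: output 3; order=[0,5,1,6,2,4,3]; indeg=(0,0,0,0,0,0,0)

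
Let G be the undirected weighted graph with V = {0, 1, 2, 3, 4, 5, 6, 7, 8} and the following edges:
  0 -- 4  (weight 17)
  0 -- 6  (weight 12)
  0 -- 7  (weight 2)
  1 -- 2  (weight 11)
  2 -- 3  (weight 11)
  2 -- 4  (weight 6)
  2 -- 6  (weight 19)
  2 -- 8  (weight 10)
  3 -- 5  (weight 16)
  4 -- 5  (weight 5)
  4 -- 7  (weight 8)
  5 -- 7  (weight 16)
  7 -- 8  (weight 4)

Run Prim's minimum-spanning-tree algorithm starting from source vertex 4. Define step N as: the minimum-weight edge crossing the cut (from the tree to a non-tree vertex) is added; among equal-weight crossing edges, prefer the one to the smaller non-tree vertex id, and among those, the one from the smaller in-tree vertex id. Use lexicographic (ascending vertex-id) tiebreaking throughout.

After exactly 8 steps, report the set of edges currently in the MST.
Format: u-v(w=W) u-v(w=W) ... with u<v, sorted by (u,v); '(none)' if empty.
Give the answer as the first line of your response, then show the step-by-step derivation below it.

0-6(w=12) 0-7(w=2) 1-2(w=11) 2-3(w=11) 2-4(w=6) 4-5(w=5) 4-7(w=8) 7-8(w=4)

step 1: add edge 4-5 (w=5); MST = {4-5(w=5)}
step 2: add edge 2-4 (w=6); MST = {2-4(w=6) 4-5(w=5)}
step 3: add edge 4-7 (w=8); MST = {2-4(w=6) 4-5(w=5) 4-7(w=8)}
step 4: add edge 0-7 (w=2); MST = {0-7(w=2) 2-4(w=6) 4-5(w=5) 4-7(w=8)}
step 5: add edge 7-8 (w=4); MST = {0-7(w=2) 2-4(w=6) 4-5(w=5) 4-7(w=8) 7-8(w=4)}
step 6: add edge 1-2 (w=11); MST = {0-7(w=2) 1-2(w=11) 2-4(w=6) 4-5(w=5) 4-7(w=8) 7-8(w=4)}
step 7: add edge 2-3 (w=11); MST = {0-7(w=2) 1-2(w=11) 2-3(w=11) 2-4(w=6) 4-5(w=5) 4-7(w=8) 7-8(w=4)}
step 8: add edge 0-6 (w=12); MST = {0-6(w=12) 0-7(w=2) 1-2(w=11) 2-3(w=11) 2-4(w=6) 4-5(w=5) 4-7(w=8) 7-8(w=4)}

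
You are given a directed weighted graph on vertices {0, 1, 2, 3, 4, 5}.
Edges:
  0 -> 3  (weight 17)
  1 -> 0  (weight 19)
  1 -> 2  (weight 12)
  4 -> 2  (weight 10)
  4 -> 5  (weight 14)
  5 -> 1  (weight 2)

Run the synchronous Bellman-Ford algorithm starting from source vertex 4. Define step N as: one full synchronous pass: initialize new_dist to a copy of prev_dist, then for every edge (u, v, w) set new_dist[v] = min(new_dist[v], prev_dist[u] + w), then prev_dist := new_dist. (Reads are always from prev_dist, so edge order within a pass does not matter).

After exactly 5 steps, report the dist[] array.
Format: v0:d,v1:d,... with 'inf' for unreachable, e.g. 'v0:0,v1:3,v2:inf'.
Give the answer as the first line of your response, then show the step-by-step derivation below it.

v0:35,v1:16,v2:10,v3:52,v4:0,v5:14

step 1: dist = v0:inf,v1:inf,v2:10,v3:inf,v4:0,v5:14
step 2: dist = v0:inf,v1:16,v2:10,v3:inf,v4:0,v5:14
step 3: dist = v0:35,v1:16,v2:10,v3:inf,v4:0,v5:14
step 4: dist = v0:35,v1:16,v2:10,v3:52,v4:0,v5:14
step 5: dist = v0:35,v1:16,v2:10,v3:52,v4:0,v5:14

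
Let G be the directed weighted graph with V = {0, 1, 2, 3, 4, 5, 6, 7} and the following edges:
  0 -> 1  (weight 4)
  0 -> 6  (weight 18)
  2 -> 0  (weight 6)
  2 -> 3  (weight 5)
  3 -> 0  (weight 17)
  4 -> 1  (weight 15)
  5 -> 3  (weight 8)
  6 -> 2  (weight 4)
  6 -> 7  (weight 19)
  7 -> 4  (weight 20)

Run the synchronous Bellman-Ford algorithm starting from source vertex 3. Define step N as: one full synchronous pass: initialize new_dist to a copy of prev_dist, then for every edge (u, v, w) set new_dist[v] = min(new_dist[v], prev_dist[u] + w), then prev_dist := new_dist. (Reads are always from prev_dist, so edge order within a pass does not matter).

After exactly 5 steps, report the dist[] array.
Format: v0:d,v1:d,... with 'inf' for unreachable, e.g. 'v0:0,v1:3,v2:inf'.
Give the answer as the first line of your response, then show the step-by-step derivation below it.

v0:17,v1:21,v2:39,v3:0,v4:74,v5:inf,v6:35,v7:54

step 1: dist = v0:17,v1:inf,v2:inf,v3:0,v4:inf,v5:inf,v6:inf,v7:inf
step 2: dist = v0:17,v1:21,v2:inf,v3:0,v4:inf,v5:inf,v6:35,v7:inf
step 3: dist = v0:17,v1:21,v2:39,v3:0,v4:inf,v5:inf,v6:35,v7:54
step 4: dist = v0:17,v1:21,v2:39,v3:0,v4:74,v5:inf,v6:35,v7:54
step 5: dist = v0:17,v1:21,v2:39,v3:0,v4:74,v5:inf,v6:35,v7:54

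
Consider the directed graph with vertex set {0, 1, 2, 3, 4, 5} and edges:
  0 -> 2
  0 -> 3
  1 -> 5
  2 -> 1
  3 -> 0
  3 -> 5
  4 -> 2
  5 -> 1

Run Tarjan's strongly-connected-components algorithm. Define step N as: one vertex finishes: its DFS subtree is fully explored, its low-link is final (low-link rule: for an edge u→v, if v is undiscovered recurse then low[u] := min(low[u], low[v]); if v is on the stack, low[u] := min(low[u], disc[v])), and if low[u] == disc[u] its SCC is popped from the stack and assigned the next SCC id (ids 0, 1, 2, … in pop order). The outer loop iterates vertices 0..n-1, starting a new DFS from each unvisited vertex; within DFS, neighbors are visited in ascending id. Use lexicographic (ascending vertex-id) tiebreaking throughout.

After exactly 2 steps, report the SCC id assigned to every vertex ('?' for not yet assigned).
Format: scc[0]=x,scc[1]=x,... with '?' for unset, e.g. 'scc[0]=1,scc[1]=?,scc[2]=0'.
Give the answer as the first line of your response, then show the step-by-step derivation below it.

scc[0]=?,scc[1]=0,scc[2]=?,scc[3]=?,scc[4]=?,scc[5]=0

step 1: low=(low[0]=0,low[1]=2,low[2]=1,low[3]=?,low[4]=?,low[5]=2); scc=(scc[0]=?,scc[1]=?,scc[2]=?,scc[3]=?,scc[4]=?,scc[5]=?)
step 2: low=(low[0]=0,low[1]=2,low[2]=1,low[3]=?,low[4]=?,low[5]=2); scc=(scc[0]=?,scc[1]=0,scc[2]=?,scc[3]=?,scc[4]=?,scc[5]=0)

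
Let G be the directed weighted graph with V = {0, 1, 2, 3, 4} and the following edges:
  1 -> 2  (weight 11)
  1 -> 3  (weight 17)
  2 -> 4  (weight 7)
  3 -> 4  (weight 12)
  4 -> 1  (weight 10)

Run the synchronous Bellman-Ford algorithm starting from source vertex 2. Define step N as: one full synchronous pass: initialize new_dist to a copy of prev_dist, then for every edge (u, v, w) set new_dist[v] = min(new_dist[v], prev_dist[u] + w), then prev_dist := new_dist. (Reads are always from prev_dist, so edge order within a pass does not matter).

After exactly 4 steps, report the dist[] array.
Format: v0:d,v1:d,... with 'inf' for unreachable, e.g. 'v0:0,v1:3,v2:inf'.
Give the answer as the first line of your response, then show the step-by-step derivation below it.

v0:inf,v1:17,v2:0,v3:34,v4:7

step 1: dist = v0:inf,v1:inf,v2:0,v3:inf,v4:7
step 2: dist = v0:inf,v1:17,v2:0,v3:inf,v4:7
step 3: dist = v0:inf,v1:17,v2:0,v3:34,v4:7
step 4: dist = v0:inf,v1:17,v2:0,v3:34,v4:7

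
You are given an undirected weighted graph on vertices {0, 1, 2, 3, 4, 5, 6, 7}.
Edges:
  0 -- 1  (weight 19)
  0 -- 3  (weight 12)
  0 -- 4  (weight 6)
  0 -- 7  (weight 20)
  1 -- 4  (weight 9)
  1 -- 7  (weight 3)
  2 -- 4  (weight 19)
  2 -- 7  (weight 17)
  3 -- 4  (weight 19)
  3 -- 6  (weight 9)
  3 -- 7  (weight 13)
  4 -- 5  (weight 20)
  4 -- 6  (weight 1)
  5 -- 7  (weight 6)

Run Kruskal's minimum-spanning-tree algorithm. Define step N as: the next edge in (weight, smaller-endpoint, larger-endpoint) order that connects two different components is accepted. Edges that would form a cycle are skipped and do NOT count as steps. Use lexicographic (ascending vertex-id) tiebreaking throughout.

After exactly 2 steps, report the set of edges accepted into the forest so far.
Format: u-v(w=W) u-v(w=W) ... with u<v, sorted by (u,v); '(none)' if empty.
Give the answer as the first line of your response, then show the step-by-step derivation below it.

1-7(w=3) 4-6(w=1)

step 1: add edge 4-6 (w=1); MST = {4-6(w=1)}
step 2: add edge 1-7 (w=3); MST = {1-7(w=3) 4-6(w=1)}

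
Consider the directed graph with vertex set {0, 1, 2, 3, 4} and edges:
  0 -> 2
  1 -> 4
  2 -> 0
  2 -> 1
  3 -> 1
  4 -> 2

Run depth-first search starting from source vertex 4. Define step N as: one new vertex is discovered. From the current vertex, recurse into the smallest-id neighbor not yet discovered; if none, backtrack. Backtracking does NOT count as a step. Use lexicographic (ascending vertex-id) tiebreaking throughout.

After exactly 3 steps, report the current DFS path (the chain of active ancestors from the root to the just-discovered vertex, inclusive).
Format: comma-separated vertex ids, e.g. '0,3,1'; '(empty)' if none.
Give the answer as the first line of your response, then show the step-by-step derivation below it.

4,2,0

step 1: discover 4; path=4; order=4
step 2: discover 2; path=4>2; order=4,2
step 3: discover 0; path=4>2>0; order=4,2,0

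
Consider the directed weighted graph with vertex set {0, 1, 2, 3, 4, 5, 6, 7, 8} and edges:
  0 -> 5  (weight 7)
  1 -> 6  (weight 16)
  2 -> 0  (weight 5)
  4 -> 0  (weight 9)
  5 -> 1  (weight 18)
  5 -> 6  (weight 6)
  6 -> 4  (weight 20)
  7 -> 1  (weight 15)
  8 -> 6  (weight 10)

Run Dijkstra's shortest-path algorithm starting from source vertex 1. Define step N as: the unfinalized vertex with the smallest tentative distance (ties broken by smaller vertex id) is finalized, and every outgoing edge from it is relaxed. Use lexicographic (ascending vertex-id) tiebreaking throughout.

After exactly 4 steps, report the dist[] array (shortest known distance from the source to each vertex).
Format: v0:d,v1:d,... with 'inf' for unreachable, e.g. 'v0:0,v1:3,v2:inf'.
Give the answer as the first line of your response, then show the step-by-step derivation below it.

v0:45,v1:0,v2:inf,v3:inf,v4:36,v5:52,v6:16,v7:inf,v8:inf

step 1: dist = v0:inf,v1:0,v2:inf,v3:inf,v4:inf,v5:inf,v6:16,v7:inf,v8:inf
step 2: dist = v0:inf,v1:0,v2:inf,v3:inf,v4:36,v5:inf,v6:16,v7:inf,v8:inf
step 3: dist = v0:45,v1:0,v2:inf,v3:inf,v4:36,v5:inf,v6:16,v7:inf,v8:inf
step 4: dist = v0:45,v1:0,v2:inf,v3:inf,v4:36,v5:52,v6:16,v7:inf,v8:inf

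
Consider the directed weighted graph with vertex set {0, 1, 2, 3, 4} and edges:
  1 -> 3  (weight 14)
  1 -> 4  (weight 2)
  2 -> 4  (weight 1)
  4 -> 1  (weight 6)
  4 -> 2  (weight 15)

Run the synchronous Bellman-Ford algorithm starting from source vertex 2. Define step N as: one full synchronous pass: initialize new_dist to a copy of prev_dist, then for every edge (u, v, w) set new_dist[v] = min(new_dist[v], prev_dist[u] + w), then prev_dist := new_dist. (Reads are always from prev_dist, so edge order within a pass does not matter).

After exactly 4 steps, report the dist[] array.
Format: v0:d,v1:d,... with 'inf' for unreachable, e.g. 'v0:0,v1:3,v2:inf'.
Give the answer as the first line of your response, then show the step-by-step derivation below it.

v0:inf,v1:7,v2:0,v3:21,v4:1

step 1: dist = v0:inf,v1:inf,v2:0,v3:inf,v4:1
step 2: dist = v0:inf,v1:7,v2:0,v3:inf,v4:1
step 3: dist = v0:inf,v1:7,v2:0,v3:21,v4:1
step 4: dist = v0:inf,v1:7,v2:0,v3:21,v4:1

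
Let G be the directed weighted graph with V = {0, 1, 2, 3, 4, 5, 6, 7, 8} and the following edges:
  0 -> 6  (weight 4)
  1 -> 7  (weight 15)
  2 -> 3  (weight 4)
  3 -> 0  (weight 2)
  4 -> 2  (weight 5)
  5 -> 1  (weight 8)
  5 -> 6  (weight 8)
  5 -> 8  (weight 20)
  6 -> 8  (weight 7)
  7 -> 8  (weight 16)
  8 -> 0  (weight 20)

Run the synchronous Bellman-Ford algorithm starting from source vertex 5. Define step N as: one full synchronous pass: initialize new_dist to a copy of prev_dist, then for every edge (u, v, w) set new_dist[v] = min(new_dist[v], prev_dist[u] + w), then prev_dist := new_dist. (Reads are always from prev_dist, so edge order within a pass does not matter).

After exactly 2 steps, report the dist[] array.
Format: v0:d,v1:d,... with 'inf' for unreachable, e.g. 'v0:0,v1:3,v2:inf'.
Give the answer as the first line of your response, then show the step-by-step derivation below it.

v0:40,v1:8,v2:inf,v3:inf,v4:inf,v5:0,v6:8,v7:23,v8:15

step 1: dist = v0:inf,v1:8,v2:inf,v3:inf,v4:inf,v5:0,v6:8,v7:inf,v8:20
step 2: dist = v0:40,v1:8,v2:inf,v3:inf,v4:inf,v5:0,v6:8,v7:23,v8:15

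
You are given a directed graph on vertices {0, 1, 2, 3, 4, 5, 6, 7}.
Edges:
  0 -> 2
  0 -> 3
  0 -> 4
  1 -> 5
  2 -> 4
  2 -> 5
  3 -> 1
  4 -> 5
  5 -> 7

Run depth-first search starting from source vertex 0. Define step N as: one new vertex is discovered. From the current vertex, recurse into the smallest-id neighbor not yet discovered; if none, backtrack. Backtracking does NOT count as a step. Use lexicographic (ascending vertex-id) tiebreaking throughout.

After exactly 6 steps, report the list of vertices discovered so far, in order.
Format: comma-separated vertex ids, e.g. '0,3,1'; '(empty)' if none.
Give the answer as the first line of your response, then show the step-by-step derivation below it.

0,2,4,5,7,3

step 1: discover 0; path=0; order=0
step 2: discover 2; path=0>2; order=0,2
step 3: discover 4; path=0>2>4; order=0,2,4
step 4: discover 5; path=0>2>4>5; order=0,2,4,5
step 5: discover 7; path=0>2>4>5>7; order=0,2,4,5,7
step 6: discover 3; path=0>3; order=0,2,4,5,7,3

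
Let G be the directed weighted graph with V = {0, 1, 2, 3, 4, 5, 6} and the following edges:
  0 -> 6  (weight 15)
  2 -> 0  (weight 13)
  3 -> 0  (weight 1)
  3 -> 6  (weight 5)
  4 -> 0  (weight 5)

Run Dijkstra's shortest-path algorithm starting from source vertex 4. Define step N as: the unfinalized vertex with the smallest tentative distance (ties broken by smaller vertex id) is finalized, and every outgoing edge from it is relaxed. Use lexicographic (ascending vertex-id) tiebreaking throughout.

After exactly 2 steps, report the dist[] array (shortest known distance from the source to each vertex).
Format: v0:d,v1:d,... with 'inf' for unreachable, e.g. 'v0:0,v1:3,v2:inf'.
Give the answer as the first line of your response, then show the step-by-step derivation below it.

v0:5,v1:inf,v2:inf,v3:inf,v4:0,v5:inf,v6:20

step 1: dist = v0:5,v1:inf,v2:inf,v3:inf,v4:0,v5:inf,v6:inf
step 2: dist = v0:5,v1:inf,v2:inf,v3:inf,v4:0,v5:inf,v6:20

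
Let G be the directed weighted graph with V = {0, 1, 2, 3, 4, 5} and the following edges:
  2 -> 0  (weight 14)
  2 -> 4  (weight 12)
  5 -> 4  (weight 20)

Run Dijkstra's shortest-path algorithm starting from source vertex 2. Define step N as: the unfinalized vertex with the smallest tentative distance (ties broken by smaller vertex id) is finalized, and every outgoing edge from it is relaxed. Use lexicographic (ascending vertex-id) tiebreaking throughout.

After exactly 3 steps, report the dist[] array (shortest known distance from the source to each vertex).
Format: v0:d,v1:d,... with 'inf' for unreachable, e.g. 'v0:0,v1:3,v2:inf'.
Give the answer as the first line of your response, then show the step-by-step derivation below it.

v0:14,v1:inf,v2:0,v3:inf,v4:12,v5:inf

step 1: dist = v0:14,v1:inf,v2:0,v3:inf,v4:12,v5:inf
step 2: dist = v0:14,v1:inf,v2:0,v3:inf,v4:12,v5:inf
step 3: dist = v0:14,v1:inf,v2:0,v3:inf,v4:12,v5:inf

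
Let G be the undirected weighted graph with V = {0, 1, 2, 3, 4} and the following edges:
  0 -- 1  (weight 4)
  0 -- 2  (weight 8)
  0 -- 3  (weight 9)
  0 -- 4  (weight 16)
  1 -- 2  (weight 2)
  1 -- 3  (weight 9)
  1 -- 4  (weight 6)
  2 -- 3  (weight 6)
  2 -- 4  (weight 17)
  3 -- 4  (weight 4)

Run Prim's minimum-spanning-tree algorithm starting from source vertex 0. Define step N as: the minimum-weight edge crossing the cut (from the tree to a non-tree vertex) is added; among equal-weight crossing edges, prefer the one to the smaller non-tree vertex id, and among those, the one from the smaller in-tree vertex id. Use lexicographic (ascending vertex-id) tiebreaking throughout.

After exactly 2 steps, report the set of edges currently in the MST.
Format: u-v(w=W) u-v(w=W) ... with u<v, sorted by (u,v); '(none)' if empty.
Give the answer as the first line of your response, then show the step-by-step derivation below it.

0-1(w=4) 1-2(w=2)

step 1: add edge 0-1 (w=4); MST = {0-1(w=4)}
step 2: add edge 1-2 (w=2); MST = {0-1(w=4) 1-2(w=2)}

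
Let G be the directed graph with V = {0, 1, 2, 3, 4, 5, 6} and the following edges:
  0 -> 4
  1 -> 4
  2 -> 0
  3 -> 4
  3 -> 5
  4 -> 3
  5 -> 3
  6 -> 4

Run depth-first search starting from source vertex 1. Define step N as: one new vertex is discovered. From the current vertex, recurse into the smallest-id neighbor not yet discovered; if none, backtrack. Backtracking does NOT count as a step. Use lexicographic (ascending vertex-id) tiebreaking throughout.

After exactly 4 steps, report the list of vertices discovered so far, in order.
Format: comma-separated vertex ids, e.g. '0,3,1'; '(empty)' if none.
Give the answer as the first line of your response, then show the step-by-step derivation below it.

1,4,3,5

step 1: discover 1; path=1; order=1
step 2: discover 4; path=1>4; order=1,4
step 3: discover 3; path=1>4>3; order=1,4,3
step 4: discover 5; path=1>4>3>5; order=1,4,3,5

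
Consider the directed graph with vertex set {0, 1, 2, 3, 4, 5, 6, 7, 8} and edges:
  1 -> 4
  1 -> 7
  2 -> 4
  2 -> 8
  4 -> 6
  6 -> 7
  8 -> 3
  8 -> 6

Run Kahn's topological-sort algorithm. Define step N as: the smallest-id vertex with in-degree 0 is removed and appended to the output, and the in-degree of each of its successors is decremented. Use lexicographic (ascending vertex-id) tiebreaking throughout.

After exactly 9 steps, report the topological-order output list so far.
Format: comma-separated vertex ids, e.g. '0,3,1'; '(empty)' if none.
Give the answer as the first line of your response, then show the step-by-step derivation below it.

0,1,2,4,5,8,3,6,7

step 1: output 0; order=[0]; indeg=(0,0,0,1,2,0,2,2,1)
step 2: output 1; order=[0,1]; indeg=(0,0,0,1,1,0,2,1,1)
step 3: output 2; order=[0,1,2]; indeg=(0,0,0,1,0,0,2,1,0)
step 4: output 4; order=[0,1,2,4]; indeg=(0,0,0,1,0,0,1,1,0)
step 5: output 5; order=[0,1,2,4,5]; indeg=(0,0,0,1,0,0,1,1,0)
step 6: output 8; order=[0,1,2,4,5,8]; indeg=(0,0,0,0,0,0,0,1,0)
step 7: output 3; order=[0,1,2,4,5,8,3]; indeg=(0,0,0,0,0,0,0,1,0)
step 8: output 6; order=[0,1,2,4,5,8,3,6]; indeg=(0,0,0,0,0,0,0,0,0)
step 9: output 7; order=[0,1,2,4,5,8,3,6,7]; indeg=(0,0,0,0,0,0,0,0,0)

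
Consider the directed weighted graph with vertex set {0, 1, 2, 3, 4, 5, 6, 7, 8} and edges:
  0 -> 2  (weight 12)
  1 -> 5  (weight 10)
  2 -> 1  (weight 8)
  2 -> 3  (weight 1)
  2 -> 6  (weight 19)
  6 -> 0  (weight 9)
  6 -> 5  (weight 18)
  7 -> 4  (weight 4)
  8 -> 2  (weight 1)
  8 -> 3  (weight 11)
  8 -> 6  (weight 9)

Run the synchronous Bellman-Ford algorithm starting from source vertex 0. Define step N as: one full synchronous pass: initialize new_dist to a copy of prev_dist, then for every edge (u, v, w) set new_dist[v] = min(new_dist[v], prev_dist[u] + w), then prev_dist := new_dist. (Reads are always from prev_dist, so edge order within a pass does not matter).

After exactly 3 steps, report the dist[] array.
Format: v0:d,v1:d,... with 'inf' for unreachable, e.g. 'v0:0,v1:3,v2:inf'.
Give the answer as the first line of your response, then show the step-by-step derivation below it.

v0:0,v1:20,v2:12,v3:13,v4:inf,v5:30,v6:31,v7:inf,v8:inf

step 1: dist = v0:0,v1:inf,v2:12,v3:inf,v4:inf,v5:inf,v6:inf,v7:inf,v8:inf
step 2: dist = v0:0,v1:20,v2:12,v3:13,v4:inf,v5:inf,v6:31,v7:inf,v8:inf
step 3: dist = v0:0,v1:20,v2:12,v3:13,v4:inf,v5:30,v6:31,v7:inf,v8:inf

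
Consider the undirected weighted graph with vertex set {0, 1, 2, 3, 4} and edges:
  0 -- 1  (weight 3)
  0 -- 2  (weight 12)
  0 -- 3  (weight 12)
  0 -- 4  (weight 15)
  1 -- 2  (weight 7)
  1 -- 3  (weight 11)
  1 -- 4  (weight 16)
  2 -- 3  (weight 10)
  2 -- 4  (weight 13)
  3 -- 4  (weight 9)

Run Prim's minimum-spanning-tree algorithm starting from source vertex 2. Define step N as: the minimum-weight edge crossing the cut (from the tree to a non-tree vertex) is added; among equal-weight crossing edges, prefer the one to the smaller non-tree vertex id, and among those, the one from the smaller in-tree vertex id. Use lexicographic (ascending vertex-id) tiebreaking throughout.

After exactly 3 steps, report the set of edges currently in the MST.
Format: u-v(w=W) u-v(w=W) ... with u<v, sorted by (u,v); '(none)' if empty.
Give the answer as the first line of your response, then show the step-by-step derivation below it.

0-1(w=3) 1-2(w=7) 2-3(w=10)

step 1: add edge 1-2 (w=7); MST = {1-2(w=7)}
step 2: add edge 0-1 (w=3); MST = {0-1(w=3) 1-2(w=7)}
step 3: add edge 2-3 (w=10); MST = {0-1(w=3) 1-2(w=7) 2-3(w=10)}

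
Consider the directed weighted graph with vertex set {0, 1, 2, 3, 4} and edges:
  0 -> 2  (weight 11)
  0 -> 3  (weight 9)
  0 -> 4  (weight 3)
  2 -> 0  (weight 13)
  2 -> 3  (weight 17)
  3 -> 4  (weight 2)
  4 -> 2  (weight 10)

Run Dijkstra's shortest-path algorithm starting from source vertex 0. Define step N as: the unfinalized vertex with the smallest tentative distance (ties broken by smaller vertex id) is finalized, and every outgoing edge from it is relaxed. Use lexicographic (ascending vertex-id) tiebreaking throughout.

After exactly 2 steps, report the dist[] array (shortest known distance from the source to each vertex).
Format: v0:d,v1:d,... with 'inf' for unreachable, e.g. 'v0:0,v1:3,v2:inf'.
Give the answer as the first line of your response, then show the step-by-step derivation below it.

v0:0,v1:inf,v2:11,v3:9,v4:3

step 1: dist = v0:0,v1:inf,v2:11,v3:9,v4:3
step 2: dist = v0:0,v1:inf,v2:11,v3:9,v4:3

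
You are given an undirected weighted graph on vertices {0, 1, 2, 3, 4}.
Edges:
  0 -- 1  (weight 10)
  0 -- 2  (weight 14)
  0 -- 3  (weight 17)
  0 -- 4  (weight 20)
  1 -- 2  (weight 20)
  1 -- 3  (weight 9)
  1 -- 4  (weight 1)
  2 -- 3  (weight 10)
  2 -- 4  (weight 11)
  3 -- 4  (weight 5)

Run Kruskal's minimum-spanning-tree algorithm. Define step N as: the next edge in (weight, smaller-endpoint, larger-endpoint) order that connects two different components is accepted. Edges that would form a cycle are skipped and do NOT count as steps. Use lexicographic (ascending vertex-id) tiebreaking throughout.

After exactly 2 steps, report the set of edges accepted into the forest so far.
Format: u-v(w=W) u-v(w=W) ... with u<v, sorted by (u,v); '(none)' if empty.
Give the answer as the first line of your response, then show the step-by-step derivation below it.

1-4(w=1) 3-4(w=5)

step 1: add edge 1-4 (w=1); MST = {1-4(w=1)}
step 2: add edge 3-4 (w=5); MST = {1-4(w=1) 3-4(w=5)}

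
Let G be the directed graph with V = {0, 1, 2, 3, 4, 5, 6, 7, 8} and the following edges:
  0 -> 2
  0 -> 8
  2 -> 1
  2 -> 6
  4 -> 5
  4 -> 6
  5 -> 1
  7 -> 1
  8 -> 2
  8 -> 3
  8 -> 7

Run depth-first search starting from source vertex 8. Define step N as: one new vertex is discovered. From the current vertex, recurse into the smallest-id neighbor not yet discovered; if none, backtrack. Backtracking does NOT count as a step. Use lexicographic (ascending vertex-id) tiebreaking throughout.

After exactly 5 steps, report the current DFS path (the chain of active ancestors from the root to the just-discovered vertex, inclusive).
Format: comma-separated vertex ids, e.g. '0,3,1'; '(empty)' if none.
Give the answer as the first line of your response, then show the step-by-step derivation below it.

8,3

step 1: discover 8; path=8; order=8
step 2: discover 2; path=8>2; order=8,2
step 3: discover 1; path=8>2>1; order=8,2,1
step 4: discover 6; path=8>2>6; order=8,2,1,6
step 5: discover 3; path=8>3; order=8,2,1,6,3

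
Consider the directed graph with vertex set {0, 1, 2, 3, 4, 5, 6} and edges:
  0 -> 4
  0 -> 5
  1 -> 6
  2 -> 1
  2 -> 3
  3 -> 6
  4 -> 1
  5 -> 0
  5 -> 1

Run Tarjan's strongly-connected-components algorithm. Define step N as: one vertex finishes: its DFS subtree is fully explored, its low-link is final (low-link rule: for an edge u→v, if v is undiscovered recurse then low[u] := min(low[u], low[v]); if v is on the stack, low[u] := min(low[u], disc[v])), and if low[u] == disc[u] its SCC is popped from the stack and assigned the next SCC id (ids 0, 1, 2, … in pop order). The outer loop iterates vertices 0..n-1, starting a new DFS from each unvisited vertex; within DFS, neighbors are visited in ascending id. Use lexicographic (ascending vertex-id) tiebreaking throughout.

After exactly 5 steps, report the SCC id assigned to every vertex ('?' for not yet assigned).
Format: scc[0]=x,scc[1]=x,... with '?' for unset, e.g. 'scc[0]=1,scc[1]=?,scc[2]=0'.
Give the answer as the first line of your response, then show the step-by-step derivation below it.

scc[0]=3,scc[1]=1,scc[2]=?,scc[3]=?,scc[4]=2,scc[5]=3,scc[6]=0

step 1: low=(low[0]=0,low[1]=2,low[2]=?,low[3]=?,low[4]=1,low[5]=?,low[6]=3); scc=(scc[0]=?,scc[1]=?,scc[2]=?,scc[3]=?,scc[4]=?,scc[5]=?,scc[6]=0)
step 2: low=(low[0]=0,low[1]=2,low[2]=?,low[3]=?,low[4]=1,low[5]=?,low[6]=3); scc=(scc[0]=?,scc[1]=1,scc[2]=?,scc[3]=?,scc[4]=?,scc[5]=?,scc[6]=0)
step 3: low=(low[0]=0,low[1]=2,low[2]=?,low[3]=?,low[4]=1,low[5]=?,low[6]=3); scc=(scc[0]=?,scc[1]=1,scc[2]=?,scc[3]=?,scc[4]=2,scc[5]=?,scc[6]=0)
step 4: low=(low[0]=0,low[1]=2,low[2]=?,low[3]=?,low[4]=1,low[5]=0,low[6]=3); scc=(scc[0]=?,scc[1]=1,scc[2]=?,scc[3]=?,scc[4]=2,scc[5]=?,scc[6]=0)
step 5: low=(low[0]=0,low[1]=2,low[2]=?,low[3]=?,low[4]=1,low[5]=0,low[6]=3); scc=(scc[0]=3,scc[1]=1,scc[2]=?,scc[3]=?,scc[4]=2,scc[5]=3,scc[6]=0)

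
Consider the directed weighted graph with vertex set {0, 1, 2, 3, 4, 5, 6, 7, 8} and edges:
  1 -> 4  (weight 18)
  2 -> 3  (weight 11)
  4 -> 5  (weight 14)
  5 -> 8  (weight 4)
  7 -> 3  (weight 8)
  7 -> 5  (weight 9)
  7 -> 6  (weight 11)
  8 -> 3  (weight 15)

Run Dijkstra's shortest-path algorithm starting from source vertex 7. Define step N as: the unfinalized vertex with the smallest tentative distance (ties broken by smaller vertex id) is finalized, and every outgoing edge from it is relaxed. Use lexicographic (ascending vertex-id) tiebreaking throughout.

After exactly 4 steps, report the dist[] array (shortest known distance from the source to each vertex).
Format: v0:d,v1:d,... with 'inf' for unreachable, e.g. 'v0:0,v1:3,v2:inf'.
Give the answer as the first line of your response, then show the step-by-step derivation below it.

v0:inf,v1:inf,v2:inf,v3:8,v4:inf,v5:9,v6:11,v7:0,v8:13

step 1: dist = v0:inf,v1:inf,v2:inf,v3:8,v4:inf,v5:9,v6:11,v7:0,v8:inf
step 2: dist = v0:inf,v1:inf,v2:inf,v3:8,v4:inf,v5:9,v6:11,v7:0,v8:inf
step 3: dist = v0:inf,v1:inf,v2:inf,v3:8,v4:inf,v5:9,v6:11,v7:0,v8:13
step 4: dist = v0:inf,v1:inf,v2:inf,v3:8,v4:inf,v5:9,v6:11,v7:0,v8:13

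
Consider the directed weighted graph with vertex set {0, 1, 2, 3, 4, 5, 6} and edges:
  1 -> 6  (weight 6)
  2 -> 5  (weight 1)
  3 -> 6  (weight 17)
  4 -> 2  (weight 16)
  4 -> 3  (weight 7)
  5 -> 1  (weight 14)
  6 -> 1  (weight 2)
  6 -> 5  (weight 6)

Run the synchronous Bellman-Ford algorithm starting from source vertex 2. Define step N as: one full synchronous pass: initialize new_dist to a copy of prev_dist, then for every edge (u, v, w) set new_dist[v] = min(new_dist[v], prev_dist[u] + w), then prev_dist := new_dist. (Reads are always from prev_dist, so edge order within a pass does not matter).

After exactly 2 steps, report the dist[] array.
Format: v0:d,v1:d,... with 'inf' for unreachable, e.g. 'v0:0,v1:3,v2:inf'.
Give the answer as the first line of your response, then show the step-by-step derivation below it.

v0:inf,v1:15,v2:0,v3:inf,v4:inf,v5:1,v6:inf

step 1: dist = v0:inf,v1:inf,v2:0,v3:inf,v4:inf,v5:1,v6:inf
step 2: dist = v0:inf,v1:15,v2:0,v3:inf,v4:inf,v5:1,v6:inf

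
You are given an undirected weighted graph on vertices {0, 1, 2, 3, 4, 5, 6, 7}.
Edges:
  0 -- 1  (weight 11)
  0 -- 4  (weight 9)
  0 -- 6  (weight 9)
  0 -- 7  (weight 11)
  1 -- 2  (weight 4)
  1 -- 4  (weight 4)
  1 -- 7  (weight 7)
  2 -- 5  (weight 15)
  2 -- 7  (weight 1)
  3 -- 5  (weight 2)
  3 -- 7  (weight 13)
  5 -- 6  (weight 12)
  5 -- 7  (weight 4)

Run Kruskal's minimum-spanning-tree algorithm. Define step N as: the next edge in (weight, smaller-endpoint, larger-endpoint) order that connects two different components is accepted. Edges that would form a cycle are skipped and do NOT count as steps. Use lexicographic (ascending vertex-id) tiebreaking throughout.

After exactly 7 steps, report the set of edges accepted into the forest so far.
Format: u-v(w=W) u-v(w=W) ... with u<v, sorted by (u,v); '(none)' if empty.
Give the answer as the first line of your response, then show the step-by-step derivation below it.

0-4(w=9) 0-6(w=9) 1-2(w=4) 1-4(w=4) 2-7(w=1) 3-5(w=2) 5-7(w=4)

step 1: add edge 2-7 (w=1); MST = {2-7(w=1)}
step 2: add edge 3-5 (w=2); MST = {2-7(w=1) 3-5(w=2)}
step 3: add edge 1-2 (w=4); MST = {1-2(w=4) 2-7(w=1) 3-5(w=2)}
step 4: add edge 1-4 (w=4); MST = {1-2(w=4) 1-4(w=4) 2-7(w=1) 3-5(w=2)}
step 5: add edge 5-7 (w=4); MST = {1-2(w=4) 1-4(w=4) 2-7(w=1) 3-5(w=2) 5-7(w=4)}
step 6: add edge 0-4 (w=9); MST = {0-4(w=9) 1-2(w=4) 1-4(w=4) 2-7(w=1) 3-5(w=2) 5-7(w=4)}
step 7: add edge 0-6 (w=9); MST = {0-4(w=9) 0-6(w=9) 1-2(w=4) 1-4(w=4) 2-7(w=1) 3-5(w=2) 5-7(w=4)}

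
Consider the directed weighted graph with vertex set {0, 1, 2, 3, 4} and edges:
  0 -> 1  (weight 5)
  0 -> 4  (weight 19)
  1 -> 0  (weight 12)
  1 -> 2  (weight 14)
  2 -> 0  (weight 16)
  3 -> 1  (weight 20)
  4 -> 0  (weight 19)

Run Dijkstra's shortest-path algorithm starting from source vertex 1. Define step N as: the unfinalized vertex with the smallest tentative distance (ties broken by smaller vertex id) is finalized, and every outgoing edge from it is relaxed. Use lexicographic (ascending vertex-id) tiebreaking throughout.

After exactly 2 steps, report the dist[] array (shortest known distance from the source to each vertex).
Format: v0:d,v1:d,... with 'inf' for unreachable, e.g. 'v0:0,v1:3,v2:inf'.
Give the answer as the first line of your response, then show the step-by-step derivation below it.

v0:12,v1:0,v2:14,v3:inf,v4:31

step 1: dist = v0:12,v1:0,v2:14,v3:inf,v4:inf
step 2: dist = v0:12,v1:0,v2:14,v3:inf,v4:31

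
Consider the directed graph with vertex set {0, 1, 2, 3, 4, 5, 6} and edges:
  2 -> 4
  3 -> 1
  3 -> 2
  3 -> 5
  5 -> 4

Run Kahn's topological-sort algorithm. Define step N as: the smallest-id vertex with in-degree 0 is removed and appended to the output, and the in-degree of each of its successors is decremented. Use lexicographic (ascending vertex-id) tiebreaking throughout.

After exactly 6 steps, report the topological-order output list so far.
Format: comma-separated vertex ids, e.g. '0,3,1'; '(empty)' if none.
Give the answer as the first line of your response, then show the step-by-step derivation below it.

0,3,1,2,5,4

step 1: output 0; order=[0]; indeg=(0,1,1,0,2,1,0)
step 2: output 3; order=[0,3]; indeg=(0,0,0,0,2,0,0)
step 3: output 1; order=[0,3,1]; indeg=(0,0,0,0,2,0,0)
step 4: output 2; order=[0,3,1,2]; indeg=(0,0,0,0,1,0,0)
step 5: output 5; order=[0,3,1,2,5]; indeg=(0,0,0,0,0,0,0)
step 6: output 4; order=[0,3,1,2,5,4]; indeg=(0,0,0,0,0,0,0)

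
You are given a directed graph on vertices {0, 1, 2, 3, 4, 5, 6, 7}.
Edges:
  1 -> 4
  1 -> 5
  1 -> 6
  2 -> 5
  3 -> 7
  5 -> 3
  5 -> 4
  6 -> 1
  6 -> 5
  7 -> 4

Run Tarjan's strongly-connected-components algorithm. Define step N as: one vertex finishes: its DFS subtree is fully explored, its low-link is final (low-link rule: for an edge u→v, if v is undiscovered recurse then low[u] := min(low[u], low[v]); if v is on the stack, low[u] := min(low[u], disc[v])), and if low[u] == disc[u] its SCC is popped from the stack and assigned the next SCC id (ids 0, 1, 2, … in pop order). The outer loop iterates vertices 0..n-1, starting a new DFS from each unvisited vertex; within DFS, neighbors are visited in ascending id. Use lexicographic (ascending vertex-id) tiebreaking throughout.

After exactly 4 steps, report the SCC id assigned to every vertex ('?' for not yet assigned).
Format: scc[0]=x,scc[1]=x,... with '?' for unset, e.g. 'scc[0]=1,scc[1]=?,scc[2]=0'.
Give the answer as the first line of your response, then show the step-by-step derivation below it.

scc[0]=0,scc[1]=?,scc[2]=?,scc[3]=3,scc[4]=1,scc[5]=?,scc[6]=?,scc[7]=2

step 1: low=(low[0]=0,low[1]=?,low[2]=?,low[3]=?,low[4]=?,low[5]=?,low[6]=?,low[7]=?); scc=(scc[0]=0,scc[1]=?,scc[2]=?,scc[3]=?,scc[4]=?,scc[5]=?,scc[6]=?,scc[7]=?)
step 2: low=(low[0]=0,low[1]=1,low[2]=?,low[3]=?,low[4]=2,low[5]=?,low[6]=?,low[7]=?); scc=(scc[0]=0,scc[1]=?,scc[2]=?,scc[3]=?,scc[4]=1,scc[5]=?,scc[6]=?,scc[7]=?)
step 3: low=(low[0]=0,low[1]=1,low[2]=?,low[3]=4,low[4]=2,low[5]=3,low[6]=?,low[7]=5); scc=(scc[0]=0,scc[1]=?,scc[2]=?,scc[3]=?,scc[4]=1,scc[5]=?,scc[6]=?,scc[7]=2)
step 4: low=(low[0]=0,low[1]=1,low[2]=?,low[3]=4,low[4]=2,low[5]=3,low[6]=?,low[7]=5); scc=(scc[0]=0,scc[1]=?,scc[2]=?,scc[3]=3,scc[4]=1,scc[5]=?,scc[6]=?,scc[7]=2)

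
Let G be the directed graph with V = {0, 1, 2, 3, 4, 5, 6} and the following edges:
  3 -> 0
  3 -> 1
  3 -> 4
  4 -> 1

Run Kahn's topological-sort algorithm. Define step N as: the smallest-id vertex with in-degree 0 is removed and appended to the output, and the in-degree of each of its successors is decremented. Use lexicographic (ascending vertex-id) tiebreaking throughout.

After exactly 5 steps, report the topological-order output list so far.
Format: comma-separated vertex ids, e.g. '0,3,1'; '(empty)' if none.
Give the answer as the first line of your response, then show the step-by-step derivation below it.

2,3,0,4,1

step 1: output 2; order=[2]; indeg=(1,2,0,0,1,0,0)
step 2: output 3; order=[2,3]; indeg=(0,1,0,0,0,0,0)
step 3: output 0; order=[2,3,0]; indeg=(0,1,0,0,0,0,0)
step 4: output 4; order=[2,3,0,4]; indeg=(0,0,0,0,0,0,0)
step 5: output 1; order=[2,3,0,4,1]; indeg=(0,0,0,0,0,0,0)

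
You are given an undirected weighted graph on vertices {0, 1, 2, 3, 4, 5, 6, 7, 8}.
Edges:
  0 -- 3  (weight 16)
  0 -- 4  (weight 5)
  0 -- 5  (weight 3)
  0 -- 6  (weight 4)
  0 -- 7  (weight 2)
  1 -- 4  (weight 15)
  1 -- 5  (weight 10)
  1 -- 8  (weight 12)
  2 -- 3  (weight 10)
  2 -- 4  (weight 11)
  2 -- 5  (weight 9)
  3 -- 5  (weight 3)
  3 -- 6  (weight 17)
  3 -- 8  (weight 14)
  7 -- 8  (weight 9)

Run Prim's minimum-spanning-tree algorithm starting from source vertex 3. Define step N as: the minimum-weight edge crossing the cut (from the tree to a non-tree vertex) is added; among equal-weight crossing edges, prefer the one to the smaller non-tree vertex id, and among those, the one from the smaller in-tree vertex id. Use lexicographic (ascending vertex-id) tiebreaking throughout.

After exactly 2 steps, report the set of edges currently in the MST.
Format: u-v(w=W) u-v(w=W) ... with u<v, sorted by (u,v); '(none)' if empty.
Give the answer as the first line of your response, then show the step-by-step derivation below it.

0-5(w=3) 3-5(w=3)

step 1: add edge 3-5 (w=3); MST = {3-5(w=3)}
step 2: add edge 0-5 (w=3); MST = {0-5(w=3) 3-5(w=3)}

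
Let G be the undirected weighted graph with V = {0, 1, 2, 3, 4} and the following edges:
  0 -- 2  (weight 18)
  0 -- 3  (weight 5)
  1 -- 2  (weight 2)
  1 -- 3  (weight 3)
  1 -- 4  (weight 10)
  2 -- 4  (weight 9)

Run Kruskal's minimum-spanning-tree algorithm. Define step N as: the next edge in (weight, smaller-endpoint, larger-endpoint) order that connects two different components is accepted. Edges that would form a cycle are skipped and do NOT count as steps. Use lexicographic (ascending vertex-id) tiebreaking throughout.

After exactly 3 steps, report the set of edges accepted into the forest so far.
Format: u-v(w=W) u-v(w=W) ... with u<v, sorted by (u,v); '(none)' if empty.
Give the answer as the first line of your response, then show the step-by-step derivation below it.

0-3(w=5) 1-2(w=2) 1-3(w=3)

step 1: add edge 1-2 (w=2); MST = {1-2(w=2)}
step 2: add edge 1-3 (w=3); MST = {1-2(w=2) 1-3(w=3)}
step 3: add edge 0-3 (w=5); MST = {0-3(w=5) 1-2(w=2) 1-3(w=3)}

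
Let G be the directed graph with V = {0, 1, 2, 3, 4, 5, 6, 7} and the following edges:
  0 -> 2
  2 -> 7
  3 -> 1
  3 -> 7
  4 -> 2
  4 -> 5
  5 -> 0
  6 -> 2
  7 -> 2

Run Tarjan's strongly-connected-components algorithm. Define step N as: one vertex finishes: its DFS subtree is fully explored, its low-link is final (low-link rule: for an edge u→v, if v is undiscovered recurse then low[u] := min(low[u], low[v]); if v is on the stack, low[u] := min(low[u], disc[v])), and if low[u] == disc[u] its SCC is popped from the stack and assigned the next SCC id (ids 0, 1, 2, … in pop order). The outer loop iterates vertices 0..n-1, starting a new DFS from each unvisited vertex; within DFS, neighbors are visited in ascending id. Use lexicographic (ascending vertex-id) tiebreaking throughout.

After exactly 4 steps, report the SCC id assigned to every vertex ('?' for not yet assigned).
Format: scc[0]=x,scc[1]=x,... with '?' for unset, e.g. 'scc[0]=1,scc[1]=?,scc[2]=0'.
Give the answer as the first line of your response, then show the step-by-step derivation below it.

scc[0]=1,scc[1]=2,scc[2]=0,scc[3]=?,scc[4]=?,scc[5]=?,scc[6]=?,scc[7]=0

step 1: low=(low[0]=0,low[1]=?,low[2]=1,low[3]=?,low[4]=?,low[5]=?,low[6]=?,low[7]=1); scc=(scc[0]=?,scc[1]=?,scc[2]=?,scc[3]=?,scc[4]=?,scc[5]=?,scc[6]=?,scc[7]=?)
step 2: low=(low[0]=0,low[1]=?,low[2]=1,low[3]=?,low[4]=?,low[5]=?,low[6]=?,low[7]=1); scc=(scc[0]=?,scc[1]=?,scc[2]=0,scc[3]=?,scc[4]=?,scc[5]=?,scc[6]=?,scc[7]=0)
step 3: low=(low[0]=0,low[1]=?,low[2]=1,low[3]=?,low[4]=?,low[5]=?,low[6]=?,low[7]=1); scc=(scc[0]=1,scc[1]=?,scc[2]=0,scc[3]=?,scc[4]=?,scc[5]=?,scc[6]=?,scc[7]=0)
step 4: low=(low[0]=0,low[1]=3,low[2]=1,low[3]=?,low[4]=?,low[5]=?,low[6]=?,low[7]=1); scc=(scc[0]=1,scc[1]=2,scc[2]=0,scc[3]=?,scc[4]=?,scc[5]=?,scc[6]=?,scc[7]=0)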